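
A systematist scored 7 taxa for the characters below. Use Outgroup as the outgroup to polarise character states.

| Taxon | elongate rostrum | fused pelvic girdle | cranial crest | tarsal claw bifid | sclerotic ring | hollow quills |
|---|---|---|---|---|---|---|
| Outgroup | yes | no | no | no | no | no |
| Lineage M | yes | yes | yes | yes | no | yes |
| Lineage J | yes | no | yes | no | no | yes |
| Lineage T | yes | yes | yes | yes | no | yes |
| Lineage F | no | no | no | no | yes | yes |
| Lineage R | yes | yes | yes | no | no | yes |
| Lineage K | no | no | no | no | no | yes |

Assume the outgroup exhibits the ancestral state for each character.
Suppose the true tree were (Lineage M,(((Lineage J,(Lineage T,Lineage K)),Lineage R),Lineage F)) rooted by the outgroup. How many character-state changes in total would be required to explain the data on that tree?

Map each character onto (Lineage M,(((Lineage J,(Lineage T,Lineage K)),Lineage R),Lineage F)) (rooted by Outgroup) and count the minimum state changes it requires (Fitch parsimony):
elongate rostrum: 2; fused pelvic girdle: 3; cranial crest: 3; tarsal claw bifid: 2; sclerotic ring: 1; hollow quills: 1.
Total tree length = 12.

12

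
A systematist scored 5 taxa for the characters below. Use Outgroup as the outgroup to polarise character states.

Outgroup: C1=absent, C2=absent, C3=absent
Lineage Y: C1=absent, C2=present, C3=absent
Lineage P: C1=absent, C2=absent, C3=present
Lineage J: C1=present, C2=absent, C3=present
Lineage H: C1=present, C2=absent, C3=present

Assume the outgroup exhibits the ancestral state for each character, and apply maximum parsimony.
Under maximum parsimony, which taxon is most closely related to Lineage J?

Lineage H

The outgroup has state 'absent' for every character, so 'present' is the derived state throughout.
C1: derived state 'present' in Lineage H and Lineage J only — synapomorphy for {Lineage H, Lineage J}.
C2 (derived state 'present') is unique to Lineage Y (autapomorphy; uninformative for grouping).
C3: derived state 'present' in Lineage H, Lineage J, and Lineage P only — synapomorphy for {Lineage H, Lineage J, Lineage P}.
Most parsimonious ingroup topology: ((Lineage P,(Lineage J,Lineage H)),Lineage Y).
Lineage J and Lineage H form a cherry on this tree, so they are sister taxa.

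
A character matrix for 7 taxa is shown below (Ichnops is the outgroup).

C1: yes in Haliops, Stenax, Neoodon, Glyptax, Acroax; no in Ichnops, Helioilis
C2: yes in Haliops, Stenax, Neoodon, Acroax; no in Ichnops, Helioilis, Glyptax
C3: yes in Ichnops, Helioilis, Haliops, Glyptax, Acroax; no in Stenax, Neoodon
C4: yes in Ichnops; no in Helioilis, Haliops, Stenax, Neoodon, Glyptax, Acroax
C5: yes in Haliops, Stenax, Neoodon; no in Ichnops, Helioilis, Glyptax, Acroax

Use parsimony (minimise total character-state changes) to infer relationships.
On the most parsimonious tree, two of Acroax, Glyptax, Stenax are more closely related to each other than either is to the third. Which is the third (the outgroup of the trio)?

Glyptax

Character polarity is set by the outgroup: the derived state is whichever differs from the outgroup's state, so for C3, C4 the derived state is 'no', and for the remaining characters it is 'yes'.
Only Acroax, Glyptax, Haliops, Neoodon, and Stenax show the derived state 'yes' for C1, supporting them as a clade.
Only Acroax, Haliops, Neoodon, and Stenax show the derived state 'yes' for C2, supporting them as a clade.
Only Neoodon and Stenax show the derived state 'no' for C3, supporting them as a clade.
C4 (derived state 'no') is shared by all ingroup taxa — unites the whole ingroup.
C5: derived state 'yes' in Haliops, Neoodon, and Stenax only — synapomorphy for {Haliops, Neoodon, Stenax}.
Most parsimonious ingroup topology: (Helioilis,(((Haliops,(Stenax,Neoodon)),Acroax),Glyptax)).
Acroax and Stenax share a more recent common ancestor with each other than either does with Glyptax, so Glyptax is the least closely related of the three.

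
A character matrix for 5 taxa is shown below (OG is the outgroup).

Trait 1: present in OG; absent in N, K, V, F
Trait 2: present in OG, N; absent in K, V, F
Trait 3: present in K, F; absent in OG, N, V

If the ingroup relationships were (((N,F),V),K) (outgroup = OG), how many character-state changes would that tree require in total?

5

Map each character onto (((N,F),V),K) (rooted by OG) and count the minimum state changes it requires (Fitch parsimony):
Trait 1: 1; Trait 2: 2; Trait 3: 2.
Total tree length = 5.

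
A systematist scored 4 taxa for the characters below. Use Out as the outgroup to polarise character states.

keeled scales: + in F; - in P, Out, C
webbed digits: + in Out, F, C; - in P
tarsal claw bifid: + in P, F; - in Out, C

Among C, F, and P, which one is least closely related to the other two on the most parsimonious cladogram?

C

Character polarity is set by the outgroup: the derived state is whichever differs from the outgroup's state, so for webbed digits the derived state is '-', and for the remaining characters it is '+'.
keeled scales (derived state '+') is unique to F (autapomorphy; uninformative for grouping).
webbed digits: derived state '-' in P only — an autapomorphy, so it tells us nothing about relationships among taxa.
tarsal claw bifid: derived state '+' in F and P only — synapomorphy for {F, P}.
Most parsimonious ingroup topology: ((P,F),C).
P and F share a more recent common ancestor with each other than either does with C, so C is the least closely related of the three.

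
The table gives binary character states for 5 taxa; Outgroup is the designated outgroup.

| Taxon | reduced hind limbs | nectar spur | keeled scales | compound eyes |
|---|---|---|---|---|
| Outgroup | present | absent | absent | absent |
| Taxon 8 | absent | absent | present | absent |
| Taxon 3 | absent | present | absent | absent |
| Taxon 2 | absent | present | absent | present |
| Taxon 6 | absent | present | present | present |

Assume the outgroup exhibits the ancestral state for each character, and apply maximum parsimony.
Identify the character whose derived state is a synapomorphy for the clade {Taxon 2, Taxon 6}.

Character polarity is set by the outgroup: the derived state is whichever differs from the outgroup's state, so for reduced hind limbs the derived state is 'absent', and for the remaining characters it is 'present'.
reduced hind limbs (derived state 'absent') is shared by all ingroup taxa — unites the whole ingroup.
nectar spur (derived state 'present') is shared by Taxon 2, Taxon 3, and Taxon 6 — a synapomorphy uniting that clade.
keeled scales groups Taxon 6 and Taxon 8, which is incompatible with the clades supported by the remaining characters; treating it as convergent (homoplasy) costs fewer steps than any alternative tree.
Only Taxon 2 and Taxon 6 show the derived state 'present' for compound eyes, supporting them as a clade.
Most parsimonious ingroup topology: (Taxon 8,(Taxon 3,(Taxon 2,Taxon 6))).
The clade {Taxon 2, Taxon 6} is supported by compound eyes: its derived state 'present' occurs in exactly those taxa and in no other taxon (including the outgroup).

compound eyes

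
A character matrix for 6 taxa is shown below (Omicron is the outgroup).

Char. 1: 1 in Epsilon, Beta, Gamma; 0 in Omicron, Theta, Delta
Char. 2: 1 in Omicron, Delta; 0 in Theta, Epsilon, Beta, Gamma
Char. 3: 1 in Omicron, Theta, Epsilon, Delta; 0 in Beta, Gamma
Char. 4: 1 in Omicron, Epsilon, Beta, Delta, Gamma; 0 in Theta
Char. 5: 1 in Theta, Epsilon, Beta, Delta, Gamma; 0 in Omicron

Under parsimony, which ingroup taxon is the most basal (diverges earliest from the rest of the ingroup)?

Character polarity is set by the outgroup: the derived state is whichever differs from the outgroup's state, so for Char. 2, Char. 3, Char. 4 the derived state is '0', and for the remaining characters it is '1'.
Char. 1: derived state '1' in Beta, Epsilon, and Gamma only — synapomorphy for {Beta, Epsilon, Gamma}.
Only Beta, Epsilon, Gamma, and Theta show the derived state '0' for Char. 2, supporting them as a clade.
Only Beta and Gamma show the derived state '0' for Char. 3, supporting them as a clade.
Char. 4 (derived state '0') is unique to Theta (autapomorphy; uninformative for grouping).
Char. 5 (derived state '1') is shared by all ingroup taxa — unites the whole ingroup.
Most parsimonious ingroup topology: ((Theta,(Epsilon,(Beta,Gamma))),Delta).
Delta is sister to the clade containing all other ingroup taxa, so it is the earliest-diverging (most basal) ingroup lineage.

Delta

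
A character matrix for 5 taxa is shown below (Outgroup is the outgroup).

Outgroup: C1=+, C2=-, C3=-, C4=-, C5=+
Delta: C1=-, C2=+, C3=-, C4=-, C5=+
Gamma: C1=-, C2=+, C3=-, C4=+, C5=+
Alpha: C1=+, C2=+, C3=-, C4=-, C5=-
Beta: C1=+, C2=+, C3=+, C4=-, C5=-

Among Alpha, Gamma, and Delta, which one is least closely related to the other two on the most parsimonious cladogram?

Alpha

Character polarity is set by the outgroup: the derived state is whichever differs from the outgroup's state, so for C1, C5 the derived state is '-', and for the remaining characters it is '+'.
C1: derived state '-' in Delta and Gamma only — synapomorphy for {Delta, Gamma}.
C2 (derived state '+') is shared by all ingroup taxa — unites the whole ingroup.
C3 (derived state '+') is unique to Beta (autapomorphy; uninformative for grouping).
C4 (derived state '+') is unique to Gamma (autapomorphy; uninformative for grouping).
Only Alpha and Beta show the derived state '-' for C5, supporting them as a clade.
Most parsimonious ingroup topology: ((Delta,Gamma),(Alpha,Beta)).
Gamma and Delta share a more recent common ancestor with each other than either does with Alpha, so Alpha is the least closely related of the three.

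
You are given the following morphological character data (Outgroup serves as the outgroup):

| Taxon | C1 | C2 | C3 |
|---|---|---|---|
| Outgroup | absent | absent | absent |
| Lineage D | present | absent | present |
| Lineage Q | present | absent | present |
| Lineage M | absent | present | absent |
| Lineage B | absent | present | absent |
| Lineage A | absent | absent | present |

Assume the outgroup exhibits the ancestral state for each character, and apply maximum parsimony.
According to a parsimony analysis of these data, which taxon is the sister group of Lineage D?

The outgroup has state 'absent' for every character, so 'present' is the derived state throughout.
C1 (derived state 'present') is shared by Lineage D and Lineage Q — a synapomorphy uniting that clade.
Only Lineage B and Lineage M show the derived state 'present' for C2, supporting them as a clade.
C3: derived state 'present' in Lineage A, Lineage D, and Lineage Q only — synapomorphy for {Lineage A, Lineage D, Lineage Q}.
Most parsimonious ingroup topology: (((Lineage D,Lineage Q),Lineage A),(Lineage M,Lineage B)).
Lineage D and Lineage Q form a cherry on this tree, so they are sister taxa.

Lineage Q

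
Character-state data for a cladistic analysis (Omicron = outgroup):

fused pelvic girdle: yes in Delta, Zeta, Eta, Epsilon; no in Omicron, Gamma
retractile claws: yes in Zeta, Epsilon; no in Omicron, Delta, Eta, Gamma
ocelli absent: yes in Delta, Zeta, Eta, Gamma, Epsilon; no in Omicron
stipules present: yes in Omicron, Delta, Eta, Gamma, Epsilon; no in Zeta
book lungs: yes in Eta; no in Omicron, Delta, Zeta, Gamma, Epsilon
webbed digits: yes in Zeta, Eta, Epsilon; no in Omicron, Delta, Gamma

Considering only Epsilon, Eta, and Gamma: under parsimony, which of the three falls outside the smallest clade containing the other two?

Gamma

Character polarity is set by the outgroup: the derived state is whichever differs from the outgroup's state, so for stipules present the derived state is 'no', and for the remaining characters it is 'yes'.
Only Delta, Epsilon, Eta, and Zeta show the derived state 'yes' for fused pelvic girdle, supporting them as a clade.
retractile claws: derived state 'yes' in Epsilon and Zeta only — synapomorphy for {Epsilon, Zeta}.
All ingroup taxa share the derived state 'yes' for ocelli absent; it defines the ingroup but does not resolve relationships within it.
stipules present: derived state 'no' in Zeta only — an autapomorphy, so it tells us nothing about relationships among taxa.
book lungs: derived state 'yes' in Eta only — an autapomorphy, so it tells us nothing about relationships among taxa.
webbed digits (derived state 'yes') is shared by Epsilon, Eta, and Zeta — a synapomorphy uniting that clade.
Most parsimonious ingroup topology: (Gamma,(Delta,((Zeta,Epsilon),Eta))).
Eta and Epsilon share a more recent common ancestor with each other than either does with Gamma, so Gamma is the least closely related of the three.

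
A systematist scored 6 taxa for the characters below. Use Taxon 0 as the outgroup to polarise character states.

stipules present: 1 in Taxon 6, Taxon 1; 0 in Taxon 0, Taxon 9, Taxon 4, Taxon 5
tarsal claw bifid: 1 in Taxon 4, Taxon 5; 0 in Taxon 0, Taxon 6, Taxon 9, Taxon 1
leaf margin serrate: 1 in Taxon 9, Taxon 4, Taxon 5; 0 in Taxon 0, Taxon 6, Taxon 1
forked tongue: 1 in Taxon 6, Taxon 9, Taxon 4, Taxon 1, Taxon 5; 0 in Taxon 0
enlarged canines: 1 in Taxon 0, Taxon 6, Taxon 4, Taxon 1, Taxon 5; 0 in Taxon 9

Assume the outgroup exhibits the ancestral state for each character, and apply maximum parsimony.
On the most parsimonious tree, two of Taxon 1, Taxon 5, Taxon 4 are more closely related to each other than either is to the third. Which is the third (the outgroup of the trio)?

Taxon 1

Character polarity is set by the outgroup: the derived state is whichever differs from the outgroup's state, so for enlarged canines the derived state is '0', and for the remaining characters it is '1'.
stipules present: derived state '1' in Taxon 1 and Taxon 6 only — synapomorphy for {Taxon 1, Taxon 6}.
tarsal claw bifid (derived state '1') is shared by Taxon 4 and Taxon 5 — a synapomorphy uniting that clade.
leaf margin serrate: derived state '1' in Taxon 4, Taxon 5, and Taxon 9 only — synapomorphy for {Taxon 4, Taxon 5, Taxon 9}.
All ingroup taxa share the derived state '1' for forked tongue; it defines the ingroup but does not resolve relationships within it.
enlarged canines: derived state '0' in Taxon 9 only — an autapomorphy, so it tells us nothing about relationships among taxa.
Most parsimonious ingroup topology: ((Taxon 6,Taxon 1),(Taxon 9,(Taxon 4,Taxon 5))).
Taxon 4 and Taxon 5 share a more recent common ancestor with each other than either does with Taxon 1, so Taxon 1 is the least closely related of the three.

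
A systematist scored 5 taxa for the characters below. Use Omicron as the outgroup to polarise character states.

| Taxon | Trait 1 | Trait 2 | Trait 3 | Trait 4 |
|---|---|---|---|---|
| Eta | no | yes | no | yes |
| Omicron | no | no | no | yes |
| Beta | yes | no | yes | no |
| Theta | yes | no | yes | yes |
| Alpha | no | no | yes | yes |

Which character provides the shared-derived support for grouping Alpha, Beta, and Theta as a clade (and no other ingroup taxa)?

Character polarity is set by the outgroup: the derived state is whichever differs from the outgroup's state, so for Trait 4 the derived state is 'no', and for the remaining characters it is 'yes'.
Only Beta and Theta show the derived state 'yes' for Trait 1, supporting them as a clade.
Trait 2 (derived state 'yes') is unique to Eta (autapomorphy; uninformative for grouping).
Only Alpha, Beta, and Theta show the derived state 'yes' for Trait 3, supporting them as a clade.
Trait 4 (derived state 'no') is unique to Beta (autapomorphy; uninformative for grouping).
Most parsimonious ingroup topology: (Eta,(Alpha,(Theta,Beta))).
The clade {Alpha, Beta, Theta} is supported by Trait 3: its derived state 'yes' occurs in exactly those taxa and in no other taxon (including the outgroup).

Trait 3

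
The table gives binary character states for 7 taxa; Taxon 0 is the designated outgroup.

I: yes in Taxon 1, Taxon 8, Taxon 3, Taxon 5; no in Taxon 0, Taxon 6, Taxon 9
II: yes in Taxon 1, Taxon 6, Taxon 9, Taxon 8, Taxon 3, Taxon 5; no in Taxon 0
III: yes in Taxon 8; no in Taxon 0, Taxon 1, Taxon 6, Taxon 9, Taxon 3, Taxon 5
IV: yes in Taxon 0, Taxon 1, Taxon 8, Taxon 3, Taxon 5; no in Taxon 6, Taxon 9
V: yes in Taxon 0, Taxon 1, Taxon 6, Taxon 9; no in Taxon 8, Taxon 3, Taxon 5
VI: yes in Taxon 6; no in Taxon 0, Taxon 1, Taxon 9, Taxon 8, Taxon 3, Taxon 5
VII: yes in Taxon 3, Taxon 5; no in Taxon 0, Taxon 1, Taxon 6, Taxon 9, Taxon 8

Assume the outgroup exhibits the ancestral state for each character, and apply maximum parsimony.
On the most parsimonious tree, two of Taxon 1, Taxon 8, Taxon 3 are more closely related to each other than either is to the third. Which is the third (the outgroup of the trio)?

Character polarity is set by the outgroup: the derived state is whichever differs from the outgroup's state, so for IV, V the derived state is 'no', and for the remaining characters it is 'yes'.
Only Taxon 1, Taxon 3, Taxon 5, and Taxon 8 show the derived state 'yes' for I, supporting them as a clade.
II (derived state 'yes') is shared by all ingroup taxa — unites the whole ingroup.
III (derived state 'yes') is unique to Taxon 8 (autapomorphy; uninformative for grouping).
IV: derived state 'no' in Taxon 6 and Taxon 9 only — synapomorphy for {Taxon 6, Taxon 9}.
V (derived state 'no') is shared by Taxon 3, Taxon 5, and Taxon 8 — a synapomorphy uniting that clade.
VI (derived state 'yes') is unique to Taxon 6 (autapomorphy; uninformative for grouping).
VII: derived state 'yes' in Taxon 3 and Taxon 5 only — synapomorphy for {Taxon 3, Taxon 5}.
Most parsimonious ingroup topology: ((Taxon 1,(Taxon 8,(Taxon 3,Taxon 5))),(Taxon 6,Taxon 9)).
Taxon 3 and Taxon 8 share a more recent common ancestor with each other than either does with Taxon 1, so Taxon 1 is the least closely related of the three.

Taxon 1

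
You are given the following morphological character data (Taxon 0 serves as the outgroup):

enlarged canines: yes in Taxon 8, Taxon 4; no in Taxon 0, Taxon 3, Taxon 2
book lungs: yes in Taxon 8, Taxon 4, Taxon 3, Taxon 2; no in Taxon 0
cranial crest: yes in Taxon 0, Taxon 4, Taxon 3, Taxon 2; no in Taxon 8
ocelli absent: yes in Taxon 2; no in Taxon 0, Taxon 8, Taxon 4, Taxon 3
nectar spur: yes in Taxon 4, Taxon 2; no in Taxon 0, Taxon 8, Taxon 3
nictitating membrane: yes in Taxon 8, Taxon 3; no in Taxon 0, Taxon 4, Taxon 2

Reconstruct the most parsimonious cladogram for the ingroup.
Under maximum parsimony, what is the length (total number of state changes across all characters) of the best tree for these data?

Character polarity is set by the outgroup: the derived state is whichever differs from the outgroup's state, so for cranial crest the derived state is 'no', and for the remaining characters it is 'yes'.
enlarged canines (state 'yes') occurs in Taxon 4 and Taxon 8 but conflicts with the nesting implied by the other characters — most parsimoniously interpreted as homoplasy.
book lungs (derived state 'yes') is shared by all ingroup taxa — unites the whole ingroup.
cranial crest: derived state 'no' in Taxon 8 only — an autapomorphy, so it tells us nothing about relationships among taxa.
ocelli absent (derived state 'yes') is unique to Taxon 2 (autapomorphy; uninformative for grouping).
Only Taxon 2 and Taxon 4 show the derived state 'yes' for nectar spur, supporting them as a clade.
Only Taxon 3 and Taxon 8 show the derived state 'yes' for nictitating membrane, supporting them as a clade.
Most parsimonious ingroup topology: ((Taxon 8,Taxon 3),(Taxon 4,Taxon 2)).
Changes per character on this tree: enlarged canines: 2; book lungs: 1; cranial crest: 1; ocelli absent: 1; nectar spur: 1; nictitating membrane: 1.
Total = 7.

7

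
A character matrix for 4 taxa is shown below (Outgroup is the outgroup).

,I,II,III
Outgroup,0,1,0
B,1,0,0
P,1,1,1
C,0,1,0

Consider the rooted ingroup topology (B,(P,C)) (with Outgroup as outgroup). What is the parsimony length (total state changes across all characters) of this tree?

Map each character onto (B,(P,C)) (rooted by Outgroup) and count the minimum state changes it requires (Fitch parsimony):
I: 2; II: 1; III: 1.
Total tree length = 4.

4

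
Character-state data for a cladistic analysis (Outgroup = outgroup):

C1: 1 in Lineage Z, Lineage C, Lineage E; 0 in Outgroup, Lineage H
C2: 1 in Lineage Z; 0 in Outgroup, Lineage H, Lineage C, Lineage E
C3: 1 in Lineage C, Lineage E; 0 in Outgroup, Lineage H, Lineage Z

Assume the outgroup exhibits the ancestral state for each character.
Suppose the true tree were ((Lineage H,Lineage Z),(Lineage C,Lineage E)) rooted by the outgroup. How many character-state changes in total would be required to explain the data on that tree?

4

Map each character onto ((Lineage H,Lineage Z),(Lineage C,Lineage E)) (rooted by Outgroup) and count the minimum state changes it requires (Fitch parsimony):
C1: 2; C2: 1; C3: 1.
Total tree length = 4.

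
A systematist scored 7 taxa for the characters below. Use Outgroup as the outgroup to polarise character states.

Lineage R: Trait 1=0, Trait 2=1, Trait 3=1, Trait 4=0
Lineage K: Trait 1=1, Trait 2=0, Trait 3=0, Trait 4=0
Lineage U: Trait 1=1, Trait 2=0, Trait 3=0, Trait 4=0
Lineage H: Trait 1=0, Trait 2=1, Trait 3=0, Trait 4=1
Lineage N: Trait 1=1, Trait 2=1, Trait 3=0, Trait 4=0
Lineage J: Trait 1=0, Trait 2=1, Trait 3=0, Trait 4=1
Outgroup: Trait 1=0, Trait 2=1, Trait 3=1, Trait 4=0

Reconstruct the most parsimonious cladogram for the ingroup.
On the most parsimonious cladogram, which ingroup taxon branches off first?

Lineage R

Character polarity is set by the outgroup: the derived state is whichever differs from the outgroup's state, so for Trait 2, Trait 3 the derived state is '0', and for the remaining characters it is '1'.
Trait 1 (derived state '1') is shared by Lineage K, Lineage N, and Lineage U — a synapomorphy uniting that clade.
Only Lineage K and Lineage U show the derived state '0' for Trait 2, supporting them as a clade.
Trait 3: derived state '0' in Lineage H, Lineage J, Lineage K, Lineage N, and Lineage U only — synapomorphy for {Lineage H, Lineage J, Lineage K, Lineage N, Lineage U}.
Trait 4: derived state '1' in Lineage H and Lineage J only — synapomorphy for {Lineage H, Lineage J}.
Most parsimonious ingroup topology: (Lineage R,((Lineage J,Lineage H),(Lineage N,(Lineage U,Lineage K)))).
Lineage R is sister to the clade containing all other ingroup taxa, so it is the earliest-diverging (most basal) ingroup lineage.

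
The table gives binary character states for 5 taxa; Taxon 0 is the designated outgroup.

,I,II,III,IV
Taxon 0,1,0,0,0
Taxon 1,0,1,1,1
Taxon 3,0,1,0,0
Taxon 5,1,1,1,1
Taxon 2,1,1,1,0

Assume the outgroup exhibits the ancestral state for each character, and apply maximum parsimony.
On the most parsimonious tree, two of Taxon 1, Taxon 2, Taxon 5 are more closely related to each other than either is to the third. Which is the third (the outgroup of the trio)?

Character polarity is set by the outgroup: the derived state is whichever differs from the outgroup's state, so for I the derived state is '0', and for the remaining characters it is '1'.
I (state '0') occurs in Taxon 1 and Taxon 3 but conflicts with the nesting implied by the other characters — most parsimoniously interpreted as homoplasy.
All ingroup taxa share the derived state '1' for II; it defines the ingroup but does not resolve relationships within it.
Only Taxon 1, Taxon 2, and Taxon 5 show the derived state '1' for III, supporting them as a clade.
IV: derived state '1' in Taxon 1 and Taxon 5 only — synapomorphy for {Taxon 1, Taxon 5}.
Most parsimonious ingroup topology: (((Taxon 1,Taxon 5),Taxon 2),Taxon 3).
Taxon 5 and Taxon 1 share a more recent common ancestor with each other than either does with Taxon 2, so Taxon 2 is the least closely related of the three.

Taxon 2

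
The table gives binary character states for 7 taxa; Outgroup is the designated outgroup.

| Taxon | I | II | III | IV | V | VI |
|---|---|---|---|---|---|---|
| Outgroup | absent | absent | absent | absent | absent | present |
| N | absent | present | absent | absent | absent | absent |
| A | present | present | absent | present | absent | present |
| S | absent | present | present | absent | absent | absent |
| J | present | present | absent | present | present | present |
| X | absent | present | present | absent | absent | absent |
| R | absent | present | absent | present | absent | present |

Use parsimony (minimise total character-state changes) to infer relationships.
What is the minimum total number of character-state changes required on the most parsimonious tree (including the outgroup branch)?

Character polarity is set by the outgroup: the derived state is whichever differs from the outgroup's state, so for VI the derived state is 'absent', and for the remaining characters it is 'present'.
I: derived state 'present' in A and J only — synapomorphy for {A, J}.
II (derived state 'present') is shared by all ingroup taxa — unites the whole ingroup.
Only S and X show the derived state 'present' for III, supporting them as a clade.
IV (derived state 'present') is shared by A, J, and R — a synapomorphy uniting that clade.
V: derived state 'present' in J only — an autapomorphy, so it tells us nothing about relationships among taxa.
Only N, S, and X show the derived state 'absent' for VI, supporting them as a clade.
Most parsimonious ingroup topology: ((N,(S,X)),((A,J),R)).
Changes per character on this tree: I: 1; II: 1; III: 1; IV: 1; V: 1; VI: 1.
Total = 6.

6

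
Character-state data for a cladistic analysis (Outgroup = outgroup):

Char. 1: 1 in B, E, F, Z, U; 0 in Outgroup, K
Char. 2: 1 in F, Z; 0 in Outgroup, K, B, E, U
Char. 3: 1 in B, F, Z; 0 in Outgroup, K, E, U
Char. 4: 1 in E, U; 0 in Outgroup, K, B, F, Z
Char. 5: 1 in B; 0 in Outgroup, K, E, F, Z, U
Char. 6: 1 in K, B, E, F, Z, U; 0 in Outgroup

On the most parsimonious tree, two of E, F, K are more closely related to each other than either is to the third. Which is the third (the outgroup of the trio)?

The outgroup has state '0' for every character, so '1' is the derived state throughout.
Only B, E, F, U, and Z show the derived state '1' for Char. 1, supporting them as a clade.
Char. 2: derived state '1' in F and Z only — synapomorphy for {F, Z}.
Char. 3: derived state '1' in B, F, and Z only — synapomorphy for {B, F, Z}.
Only E and U show the derived state '1' for Char. 4, supporting them as a clade.
Char. 5 (derived state '1') is unique to B (autapomorphy; uninformative for grouping).
Char. 6 (derived state '1') is shared by all ingroup taxa — unites the whole ingroup.
Most parsimonious ingroup topology: (K,((B,(F,Z)),(E,U))).
E and F share a more recent common ancestor with each other than either does with K, so K is the least closely related of the three.

K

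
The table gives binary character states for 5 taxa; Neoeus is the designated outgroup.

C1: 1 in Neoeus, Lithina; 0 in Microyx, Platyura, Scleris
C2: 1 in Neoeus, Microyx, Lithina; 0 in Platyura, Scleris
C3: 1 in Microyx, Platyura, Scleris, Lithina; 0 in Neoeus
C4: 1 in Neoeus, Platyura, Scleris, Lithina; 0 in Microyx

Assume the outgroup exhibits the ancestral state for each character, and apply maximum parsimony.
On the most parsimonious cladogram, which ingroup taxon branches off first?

Character polarity is set by the outgroup: the derived state is whichever differs from the outgroup's state, so for C1, C2, C4 the derived state is '0', and for the remaining characters it is '1'.
Only Microyx, Platyura, and Scleris show the derived state '0' for C1, supporting them as a clade.
C2 (derived state '0') is shared by Platyura and Scleris — a synapomorphy uniting that clade.
All ingroup taxa share the derived state '1' for C3; it defines the ingroup but does not resolve relationships within it.
C4: derived state '0' in Microyx only — an autapomorphy, so it tells us nothing about relationships among taxa.
Most parsimonious ingroup topology: ((Microyx,(Platyura,Scleris)),Lithina).
Lithina is sister to the clade containing all other ingroup taxa, so it is the earliest-diverging (most basal) ingroup lineage.

Lithina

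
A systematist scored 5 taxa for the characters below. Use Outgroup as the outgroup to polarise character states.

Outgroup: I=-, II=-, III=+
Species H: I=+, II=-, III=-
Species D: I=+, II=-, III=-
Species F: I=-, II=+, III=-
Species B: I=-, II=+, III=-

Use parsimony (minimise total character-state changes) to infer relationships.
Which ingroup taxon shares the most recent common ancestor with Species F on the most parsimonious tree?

Character polarity is set by the outgroup: the derived state is whichever differs from the outgroup's state, so for III the derived state is '-', and for the remaining characters it is '+'.
I: derived state '+' in Species D and Species H only — synapomorphy for {Species D, Species H}.
Only Species B and Species F show the derived state '+' for II, supporting them as a clade.
All ingroup taxa share the derived state '-' for III; it defines the ingroup but does not resolve relationships within it.
Most parsimonious ingroup topology: ((Species H,Species D),(Species F,Species B)).
Species F and Species B form a cherry on this tree, so they are sister taxa.

Species B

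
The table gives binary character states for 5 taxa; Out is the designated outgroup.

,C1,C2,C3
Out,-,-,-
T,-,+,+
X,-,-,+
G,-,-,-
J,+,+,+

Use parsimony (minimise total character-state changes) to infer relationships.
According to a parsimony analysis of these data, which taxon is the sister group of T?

The outgroup has state '-' for every character, so '+' is the derived state throughout.
C1: derived state '+' in J only — an autapomorphy, so it tells us nothing about relationships among taxa.
Only J and T show the derived state '+' for C2, supporting them as a clade.
C3: derived state '+' in J, T, and X only — synapomorphy for {J, T, X}.
Most parsimonious ingroup topology: (((T,J),X),G).
T and J form a cherry on this tree, so they are sister taxa.

J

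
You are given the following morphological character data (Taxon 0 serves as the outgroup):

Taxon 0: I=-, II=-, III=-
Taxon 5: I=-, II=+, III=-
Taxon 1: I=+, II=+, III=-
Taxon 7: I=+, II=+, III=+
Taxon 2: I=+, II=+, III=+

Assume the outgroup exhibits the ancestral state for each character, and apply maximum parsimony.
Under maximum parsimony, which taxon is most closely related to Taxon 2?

Taxon 7

The outgroup has state '-' for every character, so '+' is the derived state throughout.
I: derived state '+' in Taxon 1, Taxon 2, and Taxon 7 only — synapomorphy for {Taxon 1, Taxon 2, Taxon 7}.
All ingroup taxa share the derived state '+' for II; it defines the ingroup but does not resolve relationships within it.
Only Taxon 2 and Taxon 7 show the derived state '+' for III, supporting them as a clade.
Most parsimonious ingroup topology: (Taxon 5,(Taxon 1,(Taxon 7,Taxon 2))).
Taxon 2 and Taxon 7 form a cherry on this tree, so they are sister taxa.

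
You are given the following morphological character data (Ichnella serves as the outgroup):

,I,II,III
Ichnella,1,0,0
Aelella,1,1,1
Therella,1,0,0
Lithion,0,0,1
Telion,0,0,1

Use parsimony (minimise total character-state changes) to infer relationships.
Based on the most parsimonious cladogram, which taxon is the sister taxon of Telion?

Character polarity is set by the outgroup: the derived state is whichever differs from the outgroup's state, so for I the derived state is '0', and for the remaining characters it is '1'.
I (derived state '0') is shared by Lithion and Telion — a synapomorphy uniting that clade.
II: derived state '1' in Aelella only — an autapomorphy, so it tells us nothing about relationships among taxa.
Only Aelella, Lithion, and Telion show the derived state '1' for III, supporting them as a clade.
Most parsimonious ingroup topology: ((Aelella,(Lithion,Telion)),Therella).
Telion and Lithion form a cherry on this tree, so they are sister taxa.

Lithion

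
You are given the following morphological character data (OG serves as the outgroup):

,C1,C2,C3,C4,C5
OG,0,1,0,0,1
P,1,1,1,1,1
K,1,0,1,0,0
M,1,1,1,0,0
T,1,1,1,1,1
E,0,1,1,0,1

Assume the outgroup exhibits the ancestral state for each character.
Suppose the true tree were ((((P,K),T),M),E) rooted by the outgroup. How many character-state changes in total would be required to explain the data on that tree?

7

Map each character onto ((((P,K),T),M),E) (rooted by OG) and count the minimum state changes it requires (Fitch parsimony):
C1: 1; C2: 1; C3: 1; C4: 2; C5: 2.
Total tree length = 7.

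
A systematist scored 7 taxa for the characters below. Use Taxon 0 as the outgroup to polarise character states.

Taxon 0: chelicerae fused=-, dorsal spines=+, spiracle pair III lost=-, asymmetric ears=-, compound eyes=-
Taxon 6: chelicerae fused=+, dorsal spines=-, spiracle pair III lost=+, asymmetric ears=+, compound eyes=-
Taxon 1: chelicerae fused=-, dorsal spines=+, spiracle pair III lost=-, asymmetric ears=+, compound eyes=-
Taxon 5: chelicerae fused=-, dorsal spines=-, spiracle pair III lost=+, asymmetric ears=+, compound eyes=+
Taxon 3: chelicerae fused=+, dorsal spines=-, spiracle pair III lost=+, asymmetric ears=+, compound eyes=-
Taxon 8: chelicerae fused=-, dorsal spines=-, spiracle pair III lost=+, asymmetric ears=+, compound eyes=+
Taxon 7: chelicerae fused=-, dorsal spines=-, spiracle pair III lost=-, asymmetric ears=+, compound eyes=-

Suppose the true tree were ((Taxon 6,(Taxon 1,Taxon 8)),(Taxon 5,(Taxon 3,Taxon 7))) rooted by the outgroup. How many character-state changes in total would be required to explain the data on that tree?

10

Map each character onto ((Taxon 6,(Taxon 1,Taxon 8)),(Taxon 5,(Taxon 3,Taxon 7))) (rooted by Taxon 0) and count the minimum state changes it requires (Fitch parsimony):
chelicerae fused: 2; dorsal spines: 2; spiracle pair III lost: 3; asymmetric ears: 1; compound eyes: 2.
Total tree length = 10.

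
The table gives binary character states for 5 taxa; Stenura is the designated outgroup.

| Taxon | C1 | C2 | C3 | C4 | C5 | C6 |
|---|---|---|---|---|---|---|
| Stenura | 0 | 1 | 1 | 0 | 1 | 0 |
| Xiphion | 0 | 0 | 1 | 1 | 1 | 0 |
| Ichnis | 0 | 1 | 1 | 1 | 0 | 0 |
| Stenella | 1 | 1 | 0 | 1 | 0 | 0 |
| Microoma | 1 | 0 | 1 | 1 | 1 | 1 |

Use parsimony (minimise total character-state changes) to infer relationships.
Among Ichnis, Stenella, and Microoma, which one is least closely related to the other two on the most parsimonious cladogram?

Character polarity is set by the outgroup: the derived state is whichever differs from the outgroup's state, so for C2, C3, C5 the derived state is '0', and for the remaining characters it is '1'.
C1 groups Microoma and Stenella, which is incompatible with the clades supported by the remaining characters; treating it as convergent (homoplasy) costs fewer steps than any alternative tree.
Only Microoma and Xiphion show the derived state '0' for C2, supporting them as a clade.
C3: derived state '0' in Stenella only — an autapomorphy, so it tells us nothing about relationships among taxa.
C4 (derived state '1') is shared by all ingroup taxa — unites the whole ingroup.
C5: derived state '0' in Ichnis and Stenella only — synapomorphy for {Ichnis, Stenella}.
C6 (derived state '1') is unique to Microoma (autapomorphy; uninformative for grouping).
Most parsimonious ingroup topology: ((Xiphion,Microoma),(Ichnis,Stenella)).
Stenella and Ichnis share a more recent common ancestor with each other than either does with Microoma, so Microoma is the least closely related of the three.

Microoma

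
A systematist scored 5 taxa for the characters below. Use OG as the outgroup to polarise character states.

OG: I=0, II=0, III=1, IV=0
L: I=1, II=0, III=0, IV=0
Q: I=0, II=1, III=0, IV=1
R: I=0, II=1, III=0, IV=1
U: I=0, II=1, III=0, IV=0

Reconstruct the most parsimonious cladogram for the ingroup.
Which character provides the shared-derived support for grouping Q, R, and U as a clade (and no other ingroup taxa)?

Character polarity is set by the outgroup: the derived state is whichever differs from the outgroup's state, so for III the derived state is '0', and for the remaining characters it is '1'.
I: derived state '1' in L only — an autapomorphy, so it tells us nothing about relationships among taxa.
Only Q, R, and U show the derived state '1' for II, supporting them as a clade.
III (derived state '0') is shared by all ingroup taxa — unites the whole ingroup.
IV: derived state '1' in Q and R only — synapomorphy for {Q, R}.
Most parsimonious ingroup topology: ((U,(Q,R)),L).
The clade {Q, R, U} is supported by II: its derived state '1' occurs in exactly those taxa and in no other taxon (including the outgroup).

II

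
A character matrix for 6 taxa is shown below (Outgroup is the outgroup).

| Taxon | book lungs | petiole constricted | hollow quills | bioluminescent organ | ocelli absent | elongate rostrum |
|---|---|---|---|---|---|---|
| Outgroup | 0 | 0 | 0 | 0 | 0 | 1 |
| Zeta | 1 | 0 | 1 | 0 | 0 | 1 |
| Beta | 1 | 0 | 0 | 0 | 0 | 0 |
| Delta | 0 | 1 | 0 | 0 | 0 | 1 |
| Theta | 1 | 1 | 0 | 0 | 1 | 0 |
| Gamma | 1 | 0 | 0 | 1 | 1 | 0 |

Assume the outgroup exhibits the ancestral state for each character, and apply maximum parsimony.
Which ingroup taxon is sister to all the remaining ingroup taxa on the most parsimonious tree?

Character polarity is set by the outgroup: the derived state is whichever differs from the outgroup's state, so for elongate rostrum the derived state is '0', and for the remaining characters it is '1'.
book lungs (derived state '1') is shared by Beta, Gamma, Theta, and Zeta — a synapomorphy uniting that clade.
petiole constricted groups Delta and Theta, which is incompatible with the clades supported by the remaining characters; treating it as convergent (homoplasy) costs fewer steps than any alternative tree.
hollow quills (derived state '1') is unique to Zeta (autapomorphy; uninformative for grouping).
bioluminescent organ (derived state '1') is unique to Gamma (autapomorphy; uninformative for grouping).
Only Gamma and Theta show the derived state '1' for ocelli absent, supporting them as a clade.
elongate rostrum (derived state '0') is shared by Beta, Gamma, and Theta — a synapomorphy uniting that clade.
Most parsimonious ingroup topology: ((Zeta,(Beta,(Theta,Gamma))),Delta).
Delta is sister to the clade containing all other ingroup taxa, so it is the earliest-diverging (most basal) ingroup lineage.

Delta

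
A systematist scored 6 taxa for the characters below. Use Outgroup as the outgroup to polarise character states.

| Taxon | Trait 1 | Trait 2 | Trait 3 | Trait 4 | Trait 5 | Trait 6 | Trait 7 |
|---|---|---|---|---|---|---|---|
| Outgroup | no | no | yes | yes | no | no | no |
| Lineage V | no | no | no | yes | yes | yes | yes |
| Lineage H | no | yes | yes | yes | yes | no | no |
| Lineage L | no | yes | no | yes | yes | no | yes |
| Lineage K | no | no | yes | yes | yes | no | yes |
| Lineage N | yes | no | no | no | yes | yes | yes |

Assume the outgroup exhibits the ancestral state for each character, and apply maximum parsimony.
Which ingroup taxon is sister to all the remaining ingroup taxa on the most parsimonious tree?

Lineage H

Character polarity is set by the outgroup: the derived state is whichever differs from the outgroup's state, so for Trait 3, Trait 4 the derived state is 'no', and for the remaining characters it is 'yes'.
Trait 1 (derived state 'yes') is unique to Lineage N (autapomorphy; uninformative for grouping).
Trait 2 groups Lineage H and Lineage L, which is incompatible with the clades supported by the remaining characters; treating it as convergent (homoplasy) costs fewer steps than any alternative tree.
Trait 3 (derived state 'no') is shared by Lineage L, Lineage N, and Lineage V — a synapomorphy uniting that clade.
Trait 4: derived state 'no' in Lineage N only — an autapomorphy, so it tells us nothing about relationships among taxa.
Trait 5 (derived state 'yes') is shared by all ingroup taxa — unites the whole ingroup.
Trait 6: derived state 'yes' in Lineage N and Lineage V only — synapomorphy for {Lineage N, Lineage V}.
Only Lineage K, Lineage L, Lineage N, and Lineage V show the derived state 'yes' for Trait 7, supporting them as a clade.
Most parsimonious ingroup topology: ((((Lineage V,Lineage N),Lineage L),Lineage K),Lineage H).
Lineage H is sister to the clade containing all other ingroup taxa, so it is the earliest-diverging (most basal) ingroup lineage.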